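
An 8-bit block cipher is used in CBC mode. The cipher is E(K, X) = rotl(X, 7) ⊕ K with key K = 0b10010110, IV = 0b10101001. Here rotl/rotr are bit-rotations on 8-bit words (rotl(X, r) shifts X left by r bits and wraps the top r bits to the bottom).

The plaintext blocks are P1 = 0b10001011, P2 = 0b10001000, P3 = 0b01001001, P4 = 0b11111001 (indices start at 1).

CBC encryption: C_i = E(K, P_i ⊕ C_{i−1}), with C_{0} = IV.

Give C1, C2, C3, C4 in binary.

C1: P1 ⊕ 0b10101001 = 0b00100010; E(K, 0b00100010) = 0b10000111.
C2: P2 ⊕ 0b10000111 = 0b00001111; E(K, 0b00001111) = 0b00010001.
C3: P3 ⊕ 0b00010001 = 0b01011000; E(K, 0b01011000) = 0b10111010.
C4: P4 ⊕ 0b10111010 = 0b01000011; E(K, 0b01000011) = 0b00110111.

C1 = 0b10000111, C2 = 0b00010001, C3 = 0b10111010, C4 = 0b00110111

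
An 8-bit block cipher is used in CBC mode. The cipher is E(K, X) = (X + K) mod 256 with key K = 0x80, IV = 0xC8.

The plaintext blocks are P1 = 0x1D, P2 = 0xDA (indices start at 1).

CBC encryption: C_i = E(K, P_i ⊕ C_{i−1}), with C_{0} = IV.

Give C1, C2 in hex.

C1 = 0x55, C2 = 0x0F

C1: P1 ⊕ 0xC8 = 0xD5; E(K, 0xD5) = 0x55.
C2: P2 ⊕ 0x55 = 0x8F; E(K, 0x8F) = 0x0F.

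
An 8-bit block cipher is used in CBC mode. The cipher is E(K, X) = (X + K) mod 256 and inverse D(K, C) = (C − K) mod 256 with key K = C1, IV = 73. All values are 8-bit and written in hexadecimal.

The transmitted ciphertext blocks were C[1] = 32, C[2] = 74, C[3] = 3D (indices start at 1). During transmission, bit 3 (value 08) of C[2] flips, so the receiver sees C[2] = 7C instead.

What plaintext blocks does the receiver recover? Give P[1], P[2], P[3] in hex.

CBC decryption: P_i = D(K, C_i) ⊕ C_{i−1}, with C_{0} = IV.
Only C[2] changed, to 7C. In CBC, a change in C_i garbles P_i and flips the same bit in P_{i+1}. Decrypting the received ciphertext:
P[1]: D(K, 32) = 71; 71 ⊕ 73 = 02.
P[2]: D(K, 7C) = BB; BB ⊕ 32 = 89.
P[3]: D(K, 3D) = 7C; 7C ⊕ 7C = 00.
Blocks that differ from the original plaintext: P[2], P[3].

P[1] = 02, P[2] = 89, P[3] = 00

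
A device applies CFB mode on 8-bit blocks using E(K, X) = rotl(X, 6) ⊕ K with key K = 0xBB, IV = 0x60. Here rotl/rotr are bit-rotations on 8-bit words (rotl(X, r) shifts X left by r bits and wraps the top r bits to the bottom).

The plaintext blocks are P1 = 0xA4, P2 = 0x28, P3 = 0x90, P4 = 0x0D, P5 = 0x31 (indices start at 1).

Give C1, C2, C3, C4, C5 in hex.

C1 = 0x07, C2 = 0x52, C3 = 0xBF, C4 = 0x59, C5 = 0xDC

CFB encryption: C_i = P_i ⊕ E(K, C_{i−1}), with C_{0} = IV.
C1: E(K, 0x60) = 0xA3; 0xA4 ⊕ 0xA3 = 0x07.
C2: E(K, 0x07) = 0x7A; 0x28 ⊕ 0x7A = 0x52.
C3: E(K, 0x52) = 0x2F; 0x90 ⊕ 0x2F = 0xBF.
C4: E(K, 0xBF) = 0x54; 0x0D ⊕ 0x54 = 0x59.
C5: E(K, 0x59) = 0xED; 0x31 ⊕ 0xED = 0xDC.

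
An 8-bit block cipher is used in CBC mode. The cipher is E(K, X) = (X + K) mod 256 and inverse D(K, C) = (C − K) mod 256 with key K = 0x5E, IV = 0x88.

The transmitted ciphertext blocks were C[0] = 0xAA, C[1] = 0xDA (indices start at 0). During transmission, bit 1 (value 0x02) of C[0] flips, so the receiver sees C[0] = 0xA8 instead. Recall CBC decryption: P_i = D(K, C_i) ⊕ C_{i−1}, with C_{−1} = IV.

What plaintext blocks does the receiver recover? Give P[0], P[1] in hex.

P[0] = 0xC2, P[1] = 0xD4

Only C[0] changed, to 0xA8. In CBC, a change in C_i garbles P_i and flips the same bit in P_{i+1}. Decrypting the received ciphertext:
P[0]: D(K, 0xA8) = 0x4A; 0x4A ⊕ 0x88 = 0xC2.
P[1]: D(K, 0xDA) = 0x7C; 0x7C ⊕ 0xA8 = 0xD4.
Blocks that differ from the original plaintext: P[0], P[1].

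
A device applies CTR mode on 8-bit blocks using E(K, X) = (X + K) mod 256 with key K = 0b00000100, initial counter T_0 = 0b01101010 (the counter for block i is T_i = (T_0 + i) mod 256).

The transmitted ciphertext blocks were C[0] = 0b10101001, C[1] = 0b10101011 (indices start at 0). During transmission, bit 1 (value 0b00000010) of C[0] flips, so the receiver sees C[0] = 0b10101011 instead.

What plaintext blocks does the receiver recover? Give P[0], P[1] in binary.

P[0] = 0b11000101, P[1] = 0b11000100

CTR decryption: S_i = E(K, T_i) where T_i is the counter for block i; P_i = C_i ⊕ S_i.
Only C[0] changed, to 0b10101011. In CTR, a change in C_i flips the same bit in P_i only; the keystream is unaffected. Decrypting the received ciphertext:
P[0]: T = 0b01101010, S = E(K, T) = 0b01101110; 0b10101011 ⊕ 0b01101110 = 0b11000101.
P[1]: T = 0b01101011, S = E(K, T) = 0b01101111; 0b10101011 ⊕ 0b01101111 = 0b11000100.
Blocks that differ from the original plaintext: P[0].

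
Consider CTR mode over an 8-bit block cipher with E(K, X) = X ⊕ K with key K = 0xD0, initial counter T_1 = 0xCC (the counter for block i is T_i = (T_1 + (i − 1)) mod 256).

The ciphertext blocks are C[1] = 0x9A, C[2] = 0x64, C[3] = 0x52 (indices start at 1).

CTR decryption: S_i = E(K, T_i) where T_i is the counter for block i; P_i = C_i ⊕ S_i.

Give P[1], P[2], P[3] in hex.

P[1]: T = 0xCC, S = E(K, T) = 0x1C; 0x9A ⊕ 0x1C = 0x86.
P[2]: T = 0xCD, S = E(K, T) = 0x1D; 0x64 ⊕ 0x1D = 0x79.
P[3]: T = 0xCE, S = E(K, T) = 0x1E; 0x52 ⊕ 0x1E = 0x4C.

P[1] = 0x86, P[2] = 0x79, P[3] = 0x4C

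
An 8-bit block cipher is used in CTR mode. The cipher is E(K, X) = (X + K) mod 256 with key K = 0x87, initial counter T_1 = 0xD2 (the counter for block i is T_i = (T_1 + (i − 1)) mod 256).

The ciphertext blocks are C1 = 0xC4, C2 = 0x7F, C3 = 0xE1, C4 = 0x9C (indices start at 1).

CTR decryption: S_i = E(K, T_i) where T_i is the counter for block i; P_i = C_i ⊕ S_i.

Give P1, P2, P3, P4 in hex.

P1 = 0x9D, P2 = 0x25, P3 = 0xBA, P4 = 0xC0

P1: T = 0xD2, S = E(K, T) = 0x59; 0xC4 ⊕ 0x59 = 0x9D.
P2: T = 0xD3, S = E(K, T) = 0x5A; 0x7F ⊕ 0x5A = 0x25.
P3: T = 0xD4, S = E(K, T) = 0x5B; 0xE1 ⊕ 0x5B = 0xBA.
P4: T = 0xD5, S = E(K, T) = 0x5C; 0x9C ⊕ 0x5C = 0xC0.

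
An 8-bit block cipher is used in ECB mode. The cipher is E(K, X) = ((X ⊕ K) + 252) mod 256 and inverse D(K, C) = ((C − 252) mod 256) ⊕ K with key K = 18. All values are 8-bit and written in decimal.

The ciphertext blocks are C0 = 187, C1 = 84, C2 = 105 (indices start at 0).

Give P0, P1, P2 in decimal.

P0 = 173, P1 = 74, P2 = 127

ECB decryption: P_i = D(K, C_i).
P0: D(K, 187) = 173.
P1: D(K, 84) = 74.
P2: D(K, 105) = 127.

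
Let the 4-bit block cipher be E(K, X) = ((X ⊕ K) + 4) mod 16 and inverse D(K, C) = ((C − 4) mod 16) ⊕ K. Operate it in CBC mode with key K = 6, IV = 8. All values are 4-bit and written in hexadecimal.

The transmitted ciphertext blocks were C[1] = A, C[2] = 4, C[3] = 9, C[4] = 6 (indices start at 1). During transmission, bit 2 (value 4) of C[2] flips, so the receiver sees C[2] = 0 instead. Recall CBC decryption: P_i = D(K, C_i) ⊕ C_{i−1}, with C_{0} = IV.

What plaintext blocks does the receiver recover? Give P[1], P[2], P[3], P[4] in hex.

P[1] = 8, P[2] = 0, P[3] = 3, P[4] = D

Only C[2] changed, to 0. In CBC, a change in C_i garbles P_i and flips the same bit in P_{i+1}. Decrypting the received ciphertext:
P[1]: D(K, A) = 0; 0 ⊕ 8 = 8.
P[2]: D(K, 0) = A; A ⊕ A = 0.
P[3]: D(K, 9) = 3; 3 ⊕ 0 = 3.
P[4]: D(K, 6) = 4; 4 ⊕ 9 = D.
Blocks that differ from the original plaintext: P[2], P[3].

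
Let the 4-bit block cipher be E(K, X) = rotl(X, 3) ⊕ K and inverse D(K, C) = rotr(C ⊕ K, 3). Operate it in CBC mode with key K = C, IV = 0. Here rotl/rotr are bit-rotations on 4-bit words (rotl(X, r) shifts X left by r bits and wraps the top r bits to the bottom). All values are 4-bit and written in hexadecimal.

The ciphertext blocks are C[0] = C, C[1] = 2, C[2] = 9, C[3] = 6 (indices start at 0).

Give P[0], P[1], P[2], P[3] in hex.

CBC decryption: P_i = D(K, C_i) ⊕ C_{i−1}, with C_{−1} = IV.
P[0]: D(K, C) = 0; 0 ⊕ 0 = 0.
P[1]: D(K, 2) = D; D ⊕ C = 1.
P[2]: D(K, 9) = A; A ⊕ 2 = 8.
P[3]: D(K, 6) = 5; 5 ⊕ 9 = C.

P[0] = 0, P[1] = 1, P[2] = 8, P[3] = C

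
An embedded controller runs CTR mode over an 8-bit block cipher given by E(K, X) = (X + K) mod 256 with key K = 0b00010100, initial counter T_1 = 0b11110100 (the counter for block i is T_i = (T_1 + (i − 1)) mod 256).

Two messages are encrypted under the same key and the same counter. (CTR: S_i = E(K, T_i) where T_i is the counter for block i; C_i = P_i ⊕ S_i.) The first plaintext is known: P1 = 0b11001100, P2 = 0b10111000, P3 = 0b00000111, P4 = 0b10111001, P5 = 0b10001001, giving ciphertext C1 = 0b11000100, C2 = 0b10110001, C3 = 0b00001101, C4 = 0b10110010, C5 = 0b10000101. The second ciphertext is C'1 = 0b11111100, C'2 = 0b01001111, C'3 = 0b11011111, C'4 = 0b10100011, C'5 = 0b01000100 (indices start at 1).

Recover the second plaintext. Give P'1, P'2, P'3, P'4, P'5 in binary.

P'1 = 0b11110100, P'2 = 0b01000110, P'3 = 0b11010101, P'4 = 0b10101000, P'5 = 0b01001000

In CTR with a reused counter, both messages share the same keystream S_i, so C_i ⊕ C'_i = P_i ⊕ P'_i and thus P'_i = P_i ⊕ C_i ⊕ C'_i.
P'1: 0b11001100 ⊕ 0b11000100 ⊕ 0b11111100 = 0b11110100.
P'2: 0b10111000 ⊕ 0b10110001 ⊕ 0b01001111 = 0b01000110.
P'3: 0b00000111 ⊕ 0b00001101 ⊕ 0b11011111 = 0b11010101.
P'4: 0b10111001 ⊕ 0b10110010 ⊕ 0b10100011 = 0b10101000.
P'5: 0b10001001 ⊕ 0b10000101 ⊕ 0b01000100 = 0b01001000.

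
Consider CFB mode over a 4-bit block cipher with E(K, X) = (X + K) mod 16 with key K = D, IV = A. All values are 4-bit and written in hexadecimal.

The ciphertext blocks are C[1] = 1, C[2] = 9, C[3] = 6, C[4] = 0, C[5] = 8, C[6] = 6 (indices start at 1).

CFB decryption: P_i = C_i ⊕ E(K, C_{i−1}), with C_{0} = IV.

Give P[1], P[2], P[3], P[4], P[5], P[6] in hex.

P[1]: E(K, A) = 7; 1 ⊕ 7 = 6.
P[2]: E(K, 1) = E; 9 ⊕ E = 7.
P[3]: E(K, 9) = 6; 6 ⊕ 6 = 0.
P[4]: E(K, 6) = 3; 0 ⊕ 3 = 3.
P[5]: E(K, 0) = D; 8 ⊕ D = 5.
P[6]: E(K, 8) = 5; 6 ⊕ 5 = 3.

P[1] = 6, P[2] = 7, P[3] = 0, P[4] = 3, P[5] = 5, P[6] = 3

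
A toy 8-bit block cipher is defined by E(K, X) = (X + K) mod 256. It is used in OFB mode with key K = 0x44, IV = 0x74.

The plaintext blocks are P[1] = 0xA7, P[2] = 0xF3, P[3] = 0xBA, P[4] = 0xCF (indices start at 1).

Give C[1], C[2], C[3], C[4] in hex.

C[1] = 0x1F, C[2] = 0x0F, C[3] = 0xFA, C[4] = 0x4B

OFB encryption: S_i = E(K, S_{i−1}) with S_{0} = IV; C_i = P_i ⊕ S_i.
C[1]: S = E(K, 0x74) = 0xB8; 0xA7 ⊕ 0xB8 = 0x1F.
C[2]: S = E(K, 0xB8) = 0xFC; 0xF3 ⊕ 0xFC = 0x0F.
C[3]: S = E(K, 0xFC) = 0x40; 0xBA ⊕ 0x40 = 0xFA.
C[4]: S = E(K, 0x40) = 0x84; 0xCF ⊕ 0x84 = 0x4B.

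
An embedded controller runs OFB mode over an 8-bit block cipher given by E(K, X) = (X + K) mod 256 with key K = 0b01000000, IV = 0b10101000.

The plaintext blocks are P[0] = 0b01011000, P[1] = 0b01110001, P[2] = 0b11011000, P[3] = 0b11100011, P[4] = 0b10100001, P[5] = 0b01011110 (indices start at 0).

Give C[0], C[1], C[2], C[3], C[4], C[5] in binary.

OFB encryption: S_i = E(K, S_{i−1}) with S_{−1} = IV; C_i = P_i ⊕ S_i.
C[0]: S = E(K, 0b10101000) = 0b11101000; 0b01011000 ⊕ 0b11101000 = 0b10110000.
C[1]: S = E(K, 0b11101000) = 0b00101000; 0b01110001 ⊕ 0b00101000 = 0b01011001.
C[2]: S = E(K, 0b00101000) = 0b01101000; 0b11011000 ⊕ 0b01101000 = 0b10110000.
C[3]: S = E(K, 0b01101000) = 0b10101000; 0b11100011 ⊕ 0b10101000 = 0b01001011.
C[4]: S = E(K, 0b10101000) = 0b11101000; 0b10100001 ⊕ 0b11101000 = 0b01001001.
C[5]: S = E(K, 0b11101000) = 0b00101000; 0b01011110 ⊕ 0b00101000 = 0b01110110.

C[0] = 0b10110000, C[1] = 0b01011001, C[2] = 0b10110000, C[3] = 0b01001011, C[4] = 0b01001001, C[5] = 0b01110110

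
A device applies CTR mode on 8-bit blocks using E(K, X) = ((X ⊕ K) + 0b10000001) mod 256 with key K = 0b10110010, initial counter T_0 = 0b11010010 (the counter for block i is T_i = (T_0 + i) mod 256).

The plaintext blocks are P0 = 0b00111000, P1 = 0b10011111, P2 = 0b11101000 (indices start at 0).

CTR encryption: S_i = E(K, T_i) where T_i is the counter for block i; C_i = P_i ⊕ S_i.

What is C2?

C0: T = 0b11010010, S = E(K, T) = 0b11100001; 0b00111000 ⊕ 0b11100001 = 0b11011001.
C1: T = 0b11010011, S = E(K, T) = 0b11100010; 0b10011111 ⊕ 0b11100010 = 0b01111101.
C2: T = 0b11010100, S = E(K, T) = 0b11100111; 0b11101000 ⊕ 0b11100111 = 0b00001111.

C2 = 0b00001111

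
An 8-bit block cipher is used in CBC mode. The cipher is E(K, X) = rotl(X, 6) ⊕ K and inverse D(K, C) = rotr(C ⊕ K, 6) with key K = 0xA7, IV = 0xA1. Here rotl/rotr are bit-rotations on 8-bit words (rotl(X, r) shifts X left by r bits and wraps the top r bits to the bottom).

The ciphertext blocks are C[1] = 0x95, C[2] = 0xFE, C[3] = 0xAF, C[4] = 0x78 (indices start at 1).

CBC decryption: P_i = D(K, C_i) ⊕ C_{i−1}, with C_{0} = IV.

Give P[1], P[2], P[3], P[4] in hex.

P[1]: D(K, 0x95) = 0xC8; 0xC8 ⊕ 0xA1 = 0x69.
P[2]: D(K, 0xFE) = 0x65; 0x65 ⊕ 0x95 = 0xF0.
P[3]: D(K, 0xAF) = 0x20; 0x20 ⊕ 0xFE = 0xDE.
P[4]: D(K, 0x78) = 0x7F; 0x7F ⊕ 0xAF = 0xD0.

P[1] = 0x69, P[2] = 0xF0, P[3] = 0xDE, P[4] = 0xD0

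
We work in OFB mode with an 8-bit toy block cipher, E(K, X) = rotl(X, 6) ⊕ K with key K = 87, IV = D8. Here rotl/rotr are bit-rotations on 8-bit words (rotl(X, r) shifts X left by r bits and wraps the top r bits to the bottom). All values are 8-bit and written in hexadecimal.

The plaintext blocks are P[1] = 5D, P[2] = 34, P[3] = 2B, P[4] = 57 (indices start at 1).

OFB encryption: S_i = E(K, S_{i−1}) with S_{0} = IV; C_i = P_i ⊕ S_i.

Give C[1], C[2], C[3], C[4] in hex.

C[1] = EC, C[2] = DF, C[3] = 56, C[4] = 8F

C[1]: S = E(K, D8) = B1; 5D ⊕ B1 = EC.
C[2]: S = E(K, B1) = EB; 34 ⊕ EB = DF.
C[3]: S = E(K, EB) = 7D; 2B ⊕ 7D = 56.
C[4]: S = E(K, 7D) = D8; 57 ⊕ D8 = 8F.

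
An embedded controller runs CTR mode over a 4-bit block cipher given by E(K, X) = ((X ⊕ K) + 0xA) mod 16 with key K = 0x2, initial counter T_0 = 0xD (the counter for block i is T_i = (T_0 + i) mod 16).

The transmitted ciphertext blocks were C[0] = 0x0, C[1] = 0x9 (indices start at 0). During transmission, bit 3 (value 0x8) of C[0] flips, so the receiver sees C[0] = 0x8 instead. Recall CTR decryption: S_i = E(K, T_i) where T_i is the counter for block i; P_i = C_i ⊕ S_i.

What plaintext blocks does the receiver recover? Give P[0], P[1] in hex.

P[0] = 0x1, P[1] = 0xF

Only C[0] changed, to 0x8. In CTR, a change in C_i flips the same bit in P_i only; the keystream is unaffected. Decrypting the received ciphertext:
P[0]: T = 0xD, S = E(K, T) = 0x9; 0x8 ⊕ 0x9 = 0x1.
P[1]: T = 0xE, S = E(K, T) = 0x6; 0x9 ⊕ 0x6 = 0xF.
Blocks that differ from the original plaintext: P[0].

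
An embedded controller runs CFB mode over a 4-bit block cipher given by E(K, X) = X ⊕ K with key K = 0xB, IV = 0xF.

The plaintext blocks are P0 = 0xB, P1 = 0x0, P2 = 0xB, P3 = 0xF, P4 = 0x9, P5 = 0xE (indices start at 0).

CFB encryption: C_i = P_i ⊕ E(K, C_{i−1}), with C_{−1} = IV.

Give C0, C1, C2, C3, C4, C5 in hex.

C0 = 0xF, C1 = 0x4, C2 = 0x4, C3 = 0x0, C4 = 0x2, C5 = 0x7

C0: E(K, 0xF) = 0x4; 0xB ⊕ 0x4 = 0xF.
C1: E(K, 0xF) = 0x4; 0x0 ⊕ 0x4 = 0x4.
C2: E(K, 0x4) = 0xF; 0xB ⊕ 0xF = 0x4.
C3: E(K, 0x4) = 0xF; 0xF ⊕ 0xF = 0x0.
C4: E(K, 0x0) = 0xB; 0x9 ⊕ 0xB = 0x2.
C5: E(K, 0x2) = 0x9; 0xE ⊕ 0x9 = 0x7.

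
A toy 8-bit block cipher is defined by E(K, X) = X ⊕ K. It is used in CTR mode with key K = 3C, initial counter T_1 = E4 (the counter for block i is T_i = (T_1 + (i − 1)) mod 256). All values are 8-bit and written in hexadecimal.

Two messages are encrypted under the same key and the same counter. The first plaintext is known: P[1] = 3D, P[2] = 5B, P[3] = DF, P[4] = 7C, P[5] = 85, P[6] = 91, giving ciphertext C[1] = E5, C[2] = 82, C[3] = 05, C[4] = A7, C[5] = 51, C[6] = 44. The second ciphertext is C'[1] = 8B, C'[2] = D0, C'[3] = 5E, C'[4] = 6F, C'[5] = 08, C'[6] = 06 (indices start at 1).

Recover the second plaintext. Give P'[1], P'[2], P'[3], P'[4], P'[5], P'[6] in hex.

P'[1] = 53, P'[2] = 09, P'[3] = 84, P'[4] = B4, P'[5] = DC, P'[6] = D3

In CTR with a reused counter, both messages share the same keystream S_i, so C_i ⊕ C'_i = P_i ⊕ P'_i and thus P'_i = P_i ⊕ C_i ⊕ C'_i.
P'[1]: 3D ⊕ E5 ⊕ 8B = 53.
P'[2]: 5B ⊕ 82 ⊕ D0 = 09.
P'[3]: DF ⊕ 05 ⊕ 5E = 84.
P'[4]: 7C ⊕ A7 ⊕ 6F = B4.
P'[5]: 85 ⊕ 51 ⊕ 08 = DC.
P'[6]: 91 ⊕ 44 ⊕ 06 = D3.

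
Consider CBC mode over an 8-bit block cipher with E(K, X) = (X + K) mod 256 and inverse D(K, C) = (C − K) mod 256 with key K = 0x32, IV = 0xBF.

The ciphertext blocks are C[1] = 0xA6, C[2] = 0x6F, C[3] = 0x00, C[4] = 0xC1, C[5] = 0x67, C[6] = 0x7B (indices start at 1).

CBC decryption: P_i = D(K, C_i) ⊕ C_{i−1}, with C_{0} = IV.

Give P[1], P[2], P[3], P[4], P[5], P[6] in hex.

P[1]: D(K, 0xA6) = 0x74; 0x74 ⊕ 0xBF = 0xCB.
P[2]: D(K, 0x6F) = 0x3D; 0x3D ⊕ 0xA6 = 0x9B.
P[3]: D(K, 0x00) = 0xCE; 0xCE ⊕ 0x6F = 0xA1.
P[4]: D(K, 0xC1) = 0x8F; 0x8F ⊕ 0x00 = 0x8F.
P[5]: D(K, 0x67) = 0x35; 0x35 ⊕ 0xC1 = 0xF4.
P[6]: D(K, 0x7B) = 0x49; 0x49 ⊕ 0x67 = 0x2E.

P[1] = 0xCB, P[2] = 0x9B, P[3] = 0xA1, P[4] = 0x8F, P[5] = 0xF4, P[6] = 0x2E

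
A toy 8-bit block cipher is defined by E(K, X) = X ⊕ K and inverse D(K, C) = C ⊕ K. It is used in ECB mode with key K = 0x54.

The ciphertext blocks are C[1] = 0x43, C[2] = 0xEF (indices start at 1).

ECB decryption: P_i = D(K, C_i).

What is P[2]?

P[2] = 0xBB

P[2]: D(K, 0xEF) = 0xBB.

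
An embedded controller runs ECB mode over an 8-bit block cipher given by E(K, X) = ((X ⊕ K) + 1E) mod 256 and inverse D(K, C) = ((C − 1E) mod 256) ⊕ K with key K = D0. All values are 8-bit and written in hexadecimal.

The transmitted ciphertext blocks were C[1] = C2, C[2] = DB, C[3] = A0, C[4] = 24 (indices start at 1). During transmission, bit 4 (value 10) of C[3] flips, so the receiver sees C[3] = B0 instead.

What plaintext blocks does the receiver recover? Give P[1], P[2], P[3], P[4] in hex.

P[1] = 74, P[2] = 6D, P[3] = 42, P[4] = D6

ECB decryption: P_i = D(K, C_i).
Only C[3] changed, to B0. In ECB, a change in C_i affects only P_i. Decrypting the received ciphertext:
P[1]: D(K, C2) = 74.
P[2]: D(K, DB) = 6D.
P[3]: D(K, B0) = 42.
P[4]: D(K, 24) = D6.
Blocks that differ from the original plaintext: P[3].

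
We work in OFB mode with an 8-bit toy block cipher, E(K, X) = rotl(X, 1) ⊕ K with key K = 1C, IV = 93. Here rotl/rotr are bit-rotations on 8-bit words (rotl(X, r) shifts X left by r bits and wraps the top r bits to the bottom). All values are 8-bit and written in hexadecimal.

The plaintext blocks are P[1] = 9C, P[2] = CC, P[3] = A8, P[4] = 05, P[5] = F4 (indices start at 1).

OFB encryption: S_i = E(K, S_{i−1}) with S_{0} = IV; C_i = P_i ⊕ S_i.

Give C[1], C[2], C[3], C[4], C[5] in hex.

C[1] = A7, C[2] = A6, C[3] = 60, C[4] = 88, C[5] = F3

C[1]: S = E(K, 93) = 3B; 9C ⊕ 3B = A7.
C[2]: S = E(K, 3B) = 6A; CC ⊕ 6A = A6.
C[3]: S = E(K, 6A) = C8; A8 ⊕ C8 = 60.
C[4]: S = E(K, C8) = 8D; 05 ⊕ 8D = 88.
C[5]: S = E(K, 8D) = 07; F4 ⊕ 07 = F3.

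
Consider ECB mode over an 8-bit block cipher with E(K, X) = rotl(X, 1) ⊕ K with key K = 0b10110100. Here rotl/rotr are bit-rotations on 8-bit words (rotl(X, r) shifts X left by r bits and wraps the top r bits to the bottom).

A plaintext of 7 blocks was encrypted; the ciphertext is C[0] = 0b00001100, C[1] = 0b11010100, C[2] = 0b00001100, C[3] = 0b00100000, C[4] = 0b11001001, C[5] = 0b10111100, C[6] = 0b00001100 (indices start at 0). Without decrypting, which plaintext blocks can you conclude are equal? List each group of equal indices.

ECB encrypts each block independently with the same key, so equal ciphertext blocks imply equal plaintext blocks.
C[0] = C[2] = C[6] = 0b00001100, so P[0] = P[2] = P[6].

P[0] = P[2] = P[6]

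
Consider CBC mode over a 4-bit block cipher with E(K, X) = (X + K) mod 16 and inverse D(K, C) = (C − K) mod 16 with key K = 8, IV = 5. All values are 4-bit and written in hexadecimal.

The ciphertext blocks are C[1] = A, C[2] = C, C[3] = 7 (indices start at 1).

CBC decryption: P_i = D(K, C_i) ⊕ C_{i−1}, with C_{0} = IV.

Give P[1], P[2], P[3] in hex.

P[1] = 7, P[2] = E, P[3] = 3

P[1]: D(K, A) = 2; 2 ⊕ 5 = 7.
P[2]: D(K, C) = 4; 4 ⊕ A = E.
P[3]: D(K, 7) = F; F ⊕ C = 3.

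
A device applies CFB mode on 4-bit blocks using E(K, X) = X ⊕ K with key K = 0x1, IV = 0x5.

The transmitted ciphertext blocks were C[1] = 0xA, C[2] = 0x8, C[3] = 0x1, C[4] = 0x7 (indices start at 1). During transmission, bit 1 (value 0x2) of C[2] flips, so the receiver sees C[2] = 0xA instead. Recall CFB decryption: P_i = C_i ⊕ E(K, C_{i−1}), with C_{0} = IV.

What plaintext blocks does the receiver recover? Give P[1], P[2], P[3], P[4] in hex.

Only C[2] changed, to 0xA. In CFB, a change in C_i flips the same bit in P_i and garbles P_{i+1}. Decrypting the received ciphertext:
P[1]: E(K, 0x5) = 0x4; 0xA ⊕ 0x4 = 0xE.
P[2]: E(K, 0xA) = 0xB; 0xA ⊕ 0xB = 0x1.
P[3]: E(K, 0xA) = 0xB; 0x1 ⊕ 0xB = 0xA.
P[4]: E(K, 0x1) = 0x0; 0x7 ⊕ 0x0 = 0x7.
Blocks that differ from the original plaintext: P[2], P[3].

P[1] = 0xE, P[2] = 0x1, P[3] = 0xA, P[4] = 0x7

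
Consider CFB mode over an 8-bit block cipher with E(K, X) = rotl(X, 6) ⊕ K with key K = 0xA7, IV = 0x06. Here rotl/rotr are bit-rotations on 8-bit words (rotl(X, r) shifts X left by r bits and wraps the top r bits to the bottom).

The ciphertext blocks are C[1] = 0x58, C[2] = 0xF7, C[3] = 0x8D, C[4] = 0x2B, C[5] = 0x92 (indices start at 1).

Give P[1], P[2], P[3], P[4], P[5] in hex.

CFB decryption: P_i = C_i ⊕ E(K, C_{i−1}), with C_{0} = IV.
P[1]: E(K, 0x06) = 0x26; 0x58 ⊕ 0x26 = 0x7E.
P[2]: E(K, 0x58) = 0xB1; 0xF7 ⊕ 0xB1 = 0x46.
P[3]: E(K, 0xF7) = 0x5A; 0x8D ⊕ 0x5A = 0xD7.
P[4]: E(K, 0x8D) = 0xC4; 0x2B ⊕ 0xC4 = 0xEF.
P[5]: E(K, 0x2B) = 0x6D; 0x92 ⊕ 0x6D = 0xFF.

P[1] = 0x7E, P[2] = 0x46, P[3] = 0xD7, P[4] = 0xEF, P[5] = 0xFF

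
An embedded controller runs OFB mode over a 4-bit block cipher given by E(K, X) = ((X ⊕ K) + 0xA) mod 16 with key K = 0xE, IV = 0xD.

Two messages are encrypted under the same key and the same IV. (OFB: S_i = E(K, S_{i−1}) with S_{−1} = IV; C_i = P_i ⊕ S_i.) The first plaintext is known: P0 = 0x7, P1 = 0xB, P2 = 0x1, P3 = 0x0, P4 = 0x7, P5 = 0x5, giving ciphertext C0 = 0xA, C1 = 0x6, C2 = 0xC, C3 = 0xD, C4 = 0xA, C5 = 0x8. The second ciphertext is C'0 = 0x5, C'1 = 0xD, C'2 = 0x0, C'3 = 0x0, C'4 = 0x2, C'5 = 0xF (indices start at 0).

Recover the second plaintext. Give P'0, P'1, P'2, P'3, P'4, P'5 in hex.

In OFB with a reused IV, both messages share the same keystream S_i, so C_i ⊕ C'_i = P_i ⊕ P'_i and thus P'_i = P_i ⊕ C_i ⊕ C'_i.
P'0: 0x7 ⊕ 0xA ⊕ 0x5 = 0x8.
P'1: 0xB ⊕ 0x6 ⊕ 0xD = 0x0.
P'2: 0x1 ⊕ 0xC ⊕ 0x0 = 0xD.
P'3: 0x0 ⊕ 0xD ⊕ 0x0 = 0xD.
P'4: 0x7 ⊕ 0xA ⊕ 0x2 = 0xF.
P'5: 0x5 ⊕ 0x8 ⊕ 0xF = 0x2.

P'0 = 0x8, P'1 = 0x0, P'2 = 0xD, P'3 = 0xD, P'4 = 0xF, P'5 = 0x2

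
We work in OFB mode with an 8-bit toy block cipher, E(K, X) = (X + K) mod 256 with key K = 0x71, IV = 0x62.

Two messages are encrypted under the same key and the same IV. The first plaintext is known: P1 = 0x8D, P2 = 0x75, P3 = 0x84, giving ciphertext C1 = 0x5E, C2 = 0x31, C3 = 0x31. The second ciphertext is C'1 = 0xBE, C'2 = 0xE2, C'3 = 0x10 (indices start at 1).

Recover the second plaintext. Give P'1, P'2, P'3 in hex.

P'1 = 0x6D, P'2 = 0xA6, P'3 = 0xA5

In OFB with a reused IV, both messages share the same keystream S_i, so C_i ⊕ C'_i = P_i ⊕ P'_i and thus P'_i = P_i ⊕ C_i ⊕ C'_i.
P'1: 0x8D ⊕ 0x5E ⊕ 0xBE = 0x6D.
P'2: 0x75 ⊕ 0x31 ⊕ 0xE2 = 0xA6.
P'3: 0x84 ⊕ 0x31 ⊕ 0x10 = 0xA5.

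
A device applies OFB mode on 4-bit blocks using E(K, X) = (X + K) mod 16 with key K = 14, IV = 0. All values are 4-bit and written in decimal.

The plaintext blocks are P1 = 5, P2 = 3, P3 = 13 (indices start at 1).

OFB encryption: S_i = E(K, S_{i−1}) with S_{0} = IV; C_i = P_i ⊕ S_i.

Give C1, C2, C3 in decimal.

C1 = 11, C2 = 15, C3 = 7

C1: S = E(K, 0) = 14; 5 ⊕ 14 = 11.
C2: S = E(K, 14) = 12; 3 ⊕ 12 = 15.
C3: S = E(K, 12) = 10; 13 ⊕ 10 = 7.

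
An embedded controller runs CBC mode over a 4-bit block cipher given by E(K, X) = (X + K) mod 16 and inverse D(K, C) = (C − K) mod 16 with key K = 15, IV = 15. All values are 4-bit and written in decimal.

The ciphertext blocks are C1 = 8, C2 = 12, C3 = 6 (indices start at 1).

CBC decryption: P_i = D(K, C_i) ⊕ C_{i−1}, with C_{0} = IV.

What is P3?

P3: D(K, 6) = 7; 7 ⊕ 12 = 11.

P3 = 11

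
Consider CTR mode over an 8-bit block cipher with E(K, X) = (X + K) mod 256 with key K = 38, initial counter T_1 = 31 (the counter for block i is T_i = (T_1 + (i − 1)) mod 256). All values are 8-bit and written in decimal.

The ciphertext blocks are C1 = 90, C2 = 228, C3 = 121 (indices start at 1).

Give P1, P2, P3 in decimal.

P1 = 31, P2 = 162, P3 = 62

CTR decryption: S_i = E(K, T_i) where T_i is the counter for block i; P_i = C_i ⊕ S_i.
P1: T = 31, S = E(K, T) = 69; 90 ⊕ 69 = 31.
P2: T = 32, S = E(K, T) = 70; 228 ⊕ 70 = 162.
P3: T = 33, S = E(K, T) = 71; 121 ⊕ 71 = 62.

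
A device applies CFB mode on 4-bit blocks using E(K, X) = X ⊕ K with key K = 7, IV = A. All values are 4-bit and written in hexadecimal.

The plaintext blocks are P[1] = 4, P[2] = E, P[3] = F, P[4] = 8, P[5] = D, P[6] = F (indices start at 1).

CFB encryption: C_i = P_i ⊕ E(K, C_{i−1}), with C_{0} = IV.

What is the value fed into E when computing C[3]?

0

C[1]: E(K, A) = D; 4 ⊕ D = 9.
C[2]: E(K, 9) = E; E ⊕ E = 0.
C[3]: E(K, 0) = 7; F ⊕ 7 = 8.
So the input to E for block [3] is 0.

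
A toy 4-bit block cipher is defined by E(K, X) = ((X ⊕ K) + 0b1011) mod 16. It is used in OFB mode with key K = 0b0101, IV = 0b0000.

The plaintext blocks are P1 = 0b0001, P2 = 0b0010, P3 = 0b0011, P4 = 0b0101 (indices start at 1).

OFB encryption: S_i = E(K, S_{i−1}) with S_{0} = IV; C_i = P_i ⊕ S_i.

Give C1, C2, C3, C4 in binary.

C1: S = E(K, 0b0000) = 0b0000; 0b0001 ⊕ 0b0000 = 0b0001.
C2: S = E(K, 0b0000) = 0b0000; 0b0010 ⊕ 0b0000 = 0b0010.
C3: S = E(K, 0b0000) = 0b0000; 0b0011 ⊕ 0b0000 = 0b0011.
C4: S = E(K, 0b0000) = 0b0000; 0b0101 ⊕ 0b0000 = 0b0101.

C1 = 0b0001, C2 = 0b0010, C3 = 0b0011, C4 = 0b0101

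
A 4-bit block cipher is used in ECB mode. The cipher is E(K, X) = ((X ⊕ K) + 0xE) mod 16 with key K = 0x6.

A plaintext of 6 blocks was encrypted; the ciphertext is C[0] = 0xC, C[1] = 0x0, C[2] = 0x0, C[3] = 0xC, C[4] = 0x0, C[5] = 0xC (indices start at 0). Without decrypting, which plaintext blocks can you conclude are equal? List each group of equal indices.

ECB encrypts each block independently with the same key, so equal ciphertext blocks imply equal plaintext blocks.
C[0] = C[3] = C[5] = 0xC, so P[0] = P[3] = P[5].
C[1] = C[2] = C[4] = 0x0, so P[1] = P[2] = P[4].

P[0] = P[3] = P[5]; P[1] = P[2] = P[4]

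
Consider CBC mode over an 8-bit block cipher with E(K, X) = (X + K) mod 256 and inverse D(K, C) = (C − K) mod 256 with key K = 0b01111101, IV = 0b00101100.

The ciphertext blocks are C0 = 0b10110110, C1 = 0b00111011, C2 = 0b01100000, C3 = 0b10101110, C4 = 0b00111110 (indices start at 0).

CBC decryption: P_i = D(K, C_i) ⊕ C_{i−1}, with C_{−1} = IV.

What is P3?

P3: D(K, 0b10101110) = 0b00110001; 0b00110001 ⊕ 0b01100000 = 0b01010001.

P3 = 0b01010001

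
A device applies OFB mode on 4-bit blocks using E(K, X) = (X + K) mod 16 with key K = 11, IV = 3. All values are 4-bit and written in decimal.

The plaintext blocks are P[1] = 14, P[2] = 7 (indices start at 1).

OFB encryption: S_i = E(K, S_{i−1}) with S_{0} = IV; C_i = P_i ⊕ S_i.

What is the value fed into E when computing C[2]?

C[1]: S = E(K, 3) = 14; 14 ⊕ 14 = 0.
C[2]: S = E(K, 14) = 9; 7 ⊕ 9 = 14.
So the input to E for block [2] is 14.

14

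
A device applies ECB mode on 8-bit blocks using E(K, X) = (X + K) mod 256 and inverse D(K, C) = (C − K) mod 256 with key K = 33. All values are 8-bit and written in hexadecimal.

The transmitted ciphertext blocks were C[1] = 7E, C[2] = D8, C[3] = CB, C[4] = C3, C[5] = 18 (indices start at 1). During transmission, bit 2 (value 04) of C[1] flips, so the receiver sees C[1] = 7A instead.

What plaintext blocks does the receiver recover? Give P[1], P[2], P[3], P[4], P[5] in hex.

P[1] = 47, P[2] = A5, P[3] = 98, P[4] = 90, P[5] = E5

ECB decryption: P_i = D(K, C_i).
Only C[1] changed, to 7A. In ECB, a change in C_i affects only P_i. Decrypting the received ciphertext:
P[1]: D(K, 7A) = 47.
P[2]: D(K, D8) = A5.
P[3]: D(K, CB) = 98.
P[4]: D(K, C3) = 90.
P[5]: D(K, 18) = E5.
Blocks that differ from the original plaintext: P[1].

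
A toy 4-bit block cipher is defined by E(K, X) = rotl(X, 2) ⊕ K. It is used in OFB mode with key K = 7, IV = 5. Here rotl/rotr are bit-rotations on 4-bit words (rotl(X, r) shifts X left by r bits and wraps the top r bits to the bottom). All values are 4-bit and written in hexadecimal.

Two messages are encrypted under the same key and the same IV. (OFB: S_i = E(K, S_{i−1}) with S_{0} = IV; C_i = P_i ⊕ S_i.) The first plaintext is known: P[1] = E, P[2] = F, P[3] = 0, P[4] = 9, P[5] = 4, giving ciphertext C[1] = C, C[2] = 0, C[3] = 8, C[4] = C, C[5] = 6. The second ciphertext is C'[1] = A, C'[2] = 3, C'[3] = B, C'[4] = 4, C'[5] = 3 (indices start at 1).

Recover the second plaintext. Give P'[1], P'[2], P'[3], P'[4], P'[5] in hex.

P'[1] = 8, P'[2] = C, P'[3] = 3, P'[4] = 1, P'[5] = 1

In OFB with a reused IV, both messages share the same keystream S_i, so C_i ⊕ C'_i = P_i ⊕ P'_i and thus P'_i = P_i ⊕ C_i ⊕ C'_i.
P'[1]: E ⊕ C ⊕ A = 8.
P'[2]: F ⊕ 0 ⊕ 3 = C.
P'[3]: 0 ⊕ 8 ⊕ B = 3.
P'[4]: 9 ⊕ C ⊕ 4 = 1.
P'[5]: 4 ⊕ 6 ⊕ 3 = 1.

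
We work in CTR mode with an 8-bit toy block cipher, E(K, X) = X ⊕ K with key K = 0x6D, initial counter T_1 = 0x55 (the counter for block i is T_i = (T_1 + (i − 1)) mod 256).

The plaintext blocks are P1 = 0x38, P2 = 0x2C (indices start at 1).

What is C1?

CTR encryption: S_i = E(K, T_i) where T_i is the counter for block i; C_i = P_i ⊕ S_i.
C1: T = 0x55, S = E(K, T) = 0x38; 0x38 ⊕ 0x38 = 0x00.

C1 = 0x00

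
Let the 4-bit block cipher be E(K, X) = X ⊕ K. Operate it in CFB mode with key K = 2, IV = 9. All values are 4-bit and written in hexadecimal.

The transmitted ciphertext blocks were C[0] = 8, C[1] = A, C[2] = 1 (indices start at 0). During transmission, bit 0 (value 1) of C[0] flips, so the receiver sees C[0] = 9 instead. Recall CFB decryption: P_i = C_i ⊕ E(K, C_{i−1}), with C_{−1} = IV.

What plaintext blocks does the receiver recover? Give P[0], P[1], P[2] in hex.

Only C[0] changed, to 9. In CFB, a change in C_i flips the same bit in P_i and garbles P_{i+1}. Decrypting the received ciphertext:
P[0]: E(K, 9) = B; 9 ⊕ B = 2.
P[1]: E(K, 9) = B; A ⊕ B = 1.
P[2]: E(K, A) = 8; 1 ⊕ 8 = 9.
Blocks that differ from the original plaintext: P[0], P[1].

P[0] = 2, P[1] = 1, P[2] = 9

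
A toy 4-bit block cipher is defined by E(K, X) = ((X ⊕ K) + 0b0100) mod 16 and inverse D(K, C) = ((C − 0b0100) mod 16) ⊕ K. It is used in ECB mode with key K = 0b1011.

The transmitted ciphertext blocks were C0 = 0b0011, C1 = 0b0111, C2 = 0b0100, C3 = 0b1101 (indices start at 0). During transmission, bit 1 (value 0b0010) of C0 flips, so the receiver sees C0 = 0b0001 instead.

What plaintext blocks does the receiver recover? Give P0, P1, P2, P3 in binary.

P0 = 0b0110, P1 = 0b1000, P2 = 0b1011, P3 = 0b0010

ECB decryption: P_i = D(K, C_i).
Only C0 changed, to 0b0001. In ECB, a change in C_i affects only P_i. Decrypting the received ciphertext:
P0: D(K, 0b0001) = 0b0110.
P1: D(K, 0b0111) = 0b1000.
P2: D(K, 0b0100) = 0b1011.
P3: D(K, 0b1101) = 0b0010.
Blocks that differ from the original plaintext: P0.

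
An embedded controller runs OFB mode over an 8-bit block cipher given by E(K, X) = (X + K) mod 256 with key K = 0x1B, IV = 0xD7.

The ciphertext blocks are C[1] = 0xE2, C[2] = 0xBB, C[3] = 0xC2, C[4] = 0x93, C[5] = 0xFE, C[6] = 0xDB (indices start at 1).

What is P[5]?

OFB decryption: S_i = E(K, S_{i−1}) with S_{0} = IV; P_i = C_i ⊕ S_i.
P[1]: S = E(K, 0xD7) = 0xF2; 0xE2 ⊕ 0xF2 = 0x10.
P[2]: S = E(K, 0xF2) = 0x0D; 0xBB ⊕ 0x0D = 0xB6.
P[3]: S = E(K, 0x0D) = 0x28; 0xC2 ⊕ 0x28 = 0xEA.
P[4]: S = E(K, 0x28) = 0x43; 0x93 ⊕ 0x43 = 0xD0.
P[5]: S = E(K, 0x43) = 0x5E; 0xFE ⊕ 0x5E = 0xA0.

P[5] = 0xA0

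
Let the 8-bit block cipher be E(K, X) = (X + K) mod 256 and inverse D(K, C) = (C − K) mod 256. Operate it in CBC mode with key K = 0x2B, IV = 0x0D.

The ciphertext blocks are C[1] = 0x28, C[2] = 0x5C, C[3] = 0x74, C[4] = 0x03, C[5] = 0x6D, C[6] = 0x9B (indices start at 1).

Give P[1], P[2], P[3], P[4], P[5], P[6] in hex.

P[1] = 0xF0, P[2] = 0x19, P[3] = 0x15, P[4] = 0xAC, P[5] = 0x41, P[6] = 0x1D

CBC decryption: P_i = D(K, C_i) ⊕ C_{i−1}, with C_{0} = IV.
P[1]: D(K, 0x28) = 0xFD; 0xFD ⊕ 0x0D = 0xF0.
P[2]: D(K, 0x5C) = 0x31; 0x31 ⊕ 0x28 = 0x19.
P[3]: D(K, 0x74) = 0x49; 0x49 ⊕ 0x5C = 0x15.
P[4]: D(K, 0x03) = 0xD8; 0xD8 ⊕ 0x74 = 0xAC.
P[5]: D(K, 0x6D) = 0x42; 0x42 ⊕ 0x03 = 0x41.
P[6]: D(K, 0x9B) = 0x70; 0x70 ⊕ 0x6D = 0x1D.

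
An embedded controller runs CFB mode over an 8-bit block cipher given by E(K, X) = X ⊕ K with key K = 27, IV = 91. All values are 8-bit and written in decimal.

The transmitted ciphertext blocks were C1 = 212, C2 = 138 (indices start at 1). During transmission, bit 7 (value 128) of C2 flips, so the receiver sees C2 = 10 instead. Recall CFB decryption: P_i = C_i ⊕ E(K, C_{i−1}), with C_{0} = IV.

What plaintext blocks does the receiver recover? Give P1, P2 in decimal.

P1 = 148, P2 = 197

Only C2 changed, to 10. In CFB, a change in C_i flips the same bit in P_i and garbles P_{i+1}. Decrypting the received ciphertext:
P1: E(K, 91) = 64; 212 ⊕ 64 = 148.
P2: E(K, 212) = 207; 10 ⊕ 207 = 197.
Blocks that differ from the original plaintext: P2.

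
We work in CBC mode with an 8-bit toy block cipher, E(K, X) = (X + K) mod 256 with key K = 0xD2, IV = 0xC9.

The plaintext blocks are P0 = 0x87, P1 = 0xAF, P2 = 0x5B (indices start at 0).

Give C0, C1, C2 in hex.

C0 = 0x20, C1 = 0x61, C2 = 0x0C

CBC encryption: C_i = E(K, P_i ⊕ C_{i−1}), with C_{−1} = IV.
C0: P0 ⊕ 0xC9 = 0x4E; E(K, 0x4E) = 0x20.
C1: P1 ⊕ 0x20 = 0x8F; E(K, 0x8F) = 0x61.
C2: P2 ⊕ 0x61 = 0x3A; E(K, 0x3A) = 0x0C.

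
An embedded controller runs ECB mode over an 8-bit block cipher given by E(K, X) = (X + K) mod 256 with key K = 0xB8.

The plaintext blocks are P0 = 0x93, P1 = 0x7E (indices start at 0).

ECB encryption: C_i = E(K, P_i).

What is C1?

C1 = 0x36

C1: E(K, 0x7E) = 0x36.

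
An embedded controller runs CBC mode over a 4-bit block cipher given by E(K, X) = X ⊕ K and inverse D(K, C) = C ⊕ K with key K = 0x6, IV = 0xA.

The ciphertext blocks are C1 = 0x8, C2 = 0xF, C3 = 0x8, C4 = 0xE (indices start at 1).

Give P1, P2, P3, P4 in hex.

CBC decryption: P_i = D(K, C_i) ⊕ C_{i−1}, with C_{0} = IV.
P1: D(K, 0x8) = 0xE; 0xE ⊕ 0xA = 0x4.
P2: D(K, 0xF) = 0x9; 0x9 ⊕ 0x8 = 0x1.
P3: D(K, 0x8) = 0xE; 0xE ⊕ 0xF = 0x1.
P4: D(K, 0xE) = 0x8; 0x8 ⊕ 0x8 = 0x0.

P1 = 0x4, P2 = 0x1, P3 = 0x1, P4 = 0x0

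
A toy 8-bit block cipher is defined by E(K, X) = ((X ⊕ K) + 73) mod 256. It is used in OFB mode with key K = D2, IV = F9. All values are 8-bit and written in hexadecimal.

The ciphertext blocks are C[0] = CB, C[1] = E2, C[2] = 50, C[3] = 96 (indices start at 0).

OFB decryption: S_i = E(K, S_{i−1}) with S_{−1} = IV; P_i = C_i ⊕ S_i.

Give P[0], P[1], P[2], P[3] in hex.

P[0]: S = E(K, F9) = 9E; CB ⊕ 9E = 55.
P[1]: S = E(K, 9E) = BF; E2 ⊕ BF = 5D.
P[2]: S = E(K, BF) = E0; 50 ⊕ E0 = B0.
P[3]: S = E(K, E0) = A5; 96 ⊕ A5 = 33.

P[0] = 55, P[1] = 5D, P[2] = B0, P[3] = 33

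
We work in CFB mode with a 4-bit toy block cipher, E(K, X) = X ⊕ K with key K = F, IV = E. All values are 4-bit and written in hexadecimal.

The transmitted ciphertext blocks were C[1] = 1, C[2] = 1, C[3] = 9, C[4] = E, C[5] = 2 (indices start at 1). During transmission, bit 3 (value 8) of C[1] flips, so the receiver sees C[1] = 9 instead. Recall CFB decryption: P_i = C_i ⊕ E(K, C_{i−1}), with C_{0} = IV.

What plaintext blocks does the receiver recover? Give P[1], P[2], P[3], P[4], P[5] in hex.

P[1] = 8, P[2] = 7, P[3] = 7, P[4] = 8, P[5] = 3

Only C[1] changed, to 9. In CFB, a change in C_i flips the same bit in P_i and garbles P_{i+1}. Decrypting the received ciphertext:
P[1]: E(K, E) = 1; 9 ⊕ 1 = 8.
P[2]: E(K, 9) = 6; 1 ⊕ 6 = 7.
P[3]: E(K, 1) = E; 9 ⊕ E = 7.
P[4]: E(K, 9) = 6; E ⊕ 6 = 8.
P[5]: E(K, E) = 1; 2 ⊕ 1 = 3.
Blocks that differ from the original plaintext: P[1], P[2].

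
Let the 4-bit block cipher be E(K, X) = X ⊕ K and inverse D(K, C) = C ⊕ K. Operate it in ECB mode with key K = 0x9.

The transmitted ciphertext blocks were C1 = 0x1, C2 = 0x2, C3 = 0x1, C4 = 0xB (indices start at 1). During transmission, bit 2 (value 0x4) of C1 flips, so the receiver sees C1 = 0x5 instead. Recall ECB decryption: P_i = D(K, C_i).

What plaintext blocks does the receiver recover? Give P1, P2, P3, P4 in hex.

P1 = 0xC, P2 = 0xB, P3 = 0x8, P4 = 0x2

Only C1 changed, to 0x5. In ECB, a change in C_i affects only P_i. Decrypting the received ciphertext:
P1: D(K, 0x5) = 0xC.
P2: D(K, 0x2) = 0xB.
P3: D(K, 0x1) = 0x8.
P4: D(K, 0xB) = 0x2.
Blocks that differ from the original plaintext: P1.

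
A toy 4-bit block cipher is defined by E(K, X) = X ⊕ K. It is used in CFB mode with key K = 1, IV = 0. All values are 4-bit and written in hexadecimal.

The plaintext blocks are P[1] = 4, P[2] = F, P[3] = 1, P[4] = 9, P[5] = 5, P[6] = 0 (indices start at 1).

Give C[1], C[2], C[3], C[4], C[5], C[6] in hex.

C[1] = 5, C[2] = B, C[3] = B, C[4] = 3, C[5] = 7, C[6] = 6

CFB encryption: C_i = P_i ⊕ E(K, C_{i−1}), with C_{0} = IV.
C[1]: E(K, 0) = 1; 4 ⊕ 1 = 5.
C[2]: E(K, 5) = 4; F ⊕ 4 = B.
C[3]: E(K, B) = A; 1 ⊕ A = B.
C[4]: E(K, B) = A; 9 ⊕ A = 3.
C[5]: E(K, 3) = 2; 5 ⊕ 2 = 7.
C[6]: E(K, 7) = 6; 0 ⊕ 6 = 6.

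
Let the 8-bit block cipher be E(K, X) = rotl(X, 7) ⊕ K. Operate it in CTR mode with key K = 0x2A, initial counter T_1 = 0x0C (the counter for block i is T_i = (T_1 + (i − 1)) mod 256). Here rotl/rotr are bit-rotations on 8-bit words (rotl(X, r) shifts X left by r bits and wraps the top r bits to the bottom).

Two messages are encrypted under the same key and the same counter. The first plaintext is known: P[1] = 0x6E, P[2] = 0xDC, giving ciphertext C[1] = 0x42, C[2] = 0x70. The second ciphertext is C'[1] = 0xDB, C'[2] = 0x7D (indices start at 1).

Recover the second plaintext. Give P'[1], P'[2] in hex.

In CTR with a reused counter, both messages share the same keystream S_i, so C_i ⊕ C'_i = P_i ⊕ P'_i and thus P'_i = P_i ⊕ C_i ⊕ C'_i.
P'[1]: 0x6E ⊕ 0x42 ⊕ 0xDB = 0xF7.
P'[2]: 0xDC ⊕ 0x70 ⊕ 0x7D = 0xD1.

P'[1] = 0xF7, P'[2] = 0xD1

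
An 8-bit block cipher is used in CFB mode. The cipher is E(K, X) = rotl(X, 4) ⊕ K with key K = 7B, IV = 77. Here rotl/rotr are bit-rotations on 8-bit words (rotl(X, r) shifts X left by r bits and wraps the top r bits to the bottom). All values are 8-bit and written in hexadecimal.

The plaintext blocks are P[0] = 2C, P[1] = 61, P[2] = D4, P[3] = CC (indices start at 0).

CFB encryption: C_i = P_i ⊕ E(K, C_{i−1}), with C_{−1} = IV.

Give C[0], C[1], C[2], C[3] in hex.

C[0] = 20, C[1] = 18, C[2] = 2E, C[3] = 55

C[0]: E(K, 77) = 0C; 2C ⊕ 0C = 20.
C[1]: E(K, 20) = 79; 61 ⊕ 79 = 18.
C[2]: E(K, 18) = FA; D4 ⊕ FA = 2E.
C[3]: E(K, 2E) = 99; CC ⊕ 99 = 55.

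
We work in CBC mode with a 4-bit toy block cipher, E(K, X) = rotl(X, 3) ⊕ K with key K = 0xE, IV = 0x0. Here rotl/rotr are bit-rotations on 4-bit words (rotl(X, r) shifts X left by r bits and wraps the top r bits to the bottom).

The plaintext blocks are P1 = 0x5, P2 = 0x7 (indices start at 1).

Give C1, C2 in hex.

C1 = 0x4, C2 = 0x7

CBC encryption: C_i = E(K, P_i ⊕ C_{i−1}), with C_{0} = IV.
C1: P1 ⊕ 0x0 = 0x5; E(K, 0x5) = 0x4.
C2: P2 ⊕ 0x4 = 0x3; E(K, 0x3) = 0x7.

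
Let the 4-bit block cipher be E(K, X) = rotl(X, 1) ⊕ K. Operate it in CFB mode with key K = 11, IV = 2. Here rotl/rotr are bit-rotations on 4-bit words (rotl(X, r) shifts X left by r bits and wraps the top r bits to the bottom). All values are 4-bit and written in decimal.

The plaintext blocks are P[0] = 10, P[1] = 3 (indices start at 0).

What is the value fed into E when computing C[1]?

5

CFB encryption: C_i = P_i ⊕ E(K, C_{i−1}), with C_{−1} = IV.
C[0]: E(K, 2) = 15; 10 ⊕ 15 = 5.
C[1]: E(K, 5) = 1; 3 ⊕ 1 = 2.
So the input to E for block [1] is 5.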